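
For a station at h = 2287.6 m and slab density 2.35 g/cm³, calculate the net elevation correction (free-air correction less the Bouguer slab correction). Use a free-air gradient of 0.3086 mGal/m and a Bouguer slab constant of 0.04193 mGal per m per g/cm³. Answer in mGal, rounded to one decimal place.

480.5

Combined gradient = 0.3086 − 0.04193 × 2.35 = 0.2100645 mGal/m
Combined elevation correction = 0.2100645 × 2287.6 = 480.5 mGal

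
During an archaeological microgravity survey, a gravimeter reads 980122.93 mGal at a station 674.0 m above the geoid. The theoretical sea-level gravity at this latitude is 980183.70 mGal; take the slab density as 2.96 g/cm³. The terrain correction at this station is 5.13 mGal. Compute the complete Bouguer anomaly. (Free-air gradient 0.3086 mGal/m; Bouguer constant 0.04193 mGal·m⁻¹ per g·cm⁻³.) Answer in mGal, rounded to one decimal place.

Free-air correction = 0.3086 × 674.0 = 208.00 mGal
Free-air anomaly = 980122.93 − 980183.70 + (208.00) = 147.23 mGal
Bouguer slab correction = 0.04193 × 2.96 × 674.0 = 83.65 mGal
Simple Bouguer anomaly = 147.23 − (83.65) = 63.58 mGal
Complete Bouguer anomaly = 63.58 + 5.13 = 68.71 mGal

68.7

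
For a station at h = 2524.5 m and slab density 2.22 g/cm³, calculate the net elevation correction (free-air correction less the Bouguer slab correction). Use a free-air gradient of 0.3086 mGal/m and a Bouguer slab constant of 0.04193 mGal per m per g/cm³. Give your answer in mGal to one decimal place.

544.1

Combined gradient = 0.3086 − 0.04193 × 2.22 = 0.2155154 mGal/m
Combined elevation correction = 0.2155154 × 2524.5 = 544.1 mGal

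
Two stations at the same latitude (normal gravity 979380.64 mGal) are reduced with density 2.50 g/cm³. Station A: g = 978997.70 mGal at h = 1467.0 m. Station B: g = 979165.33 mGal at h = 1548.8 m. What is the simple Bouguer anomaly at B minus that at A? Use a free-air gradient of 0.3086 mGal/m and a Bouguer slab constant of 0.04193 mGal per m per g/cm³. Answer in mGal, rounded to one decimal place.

184.3

Δg_SB(A) = 978997.70 − 979380.64 + 0.3086×1467.0 − 0.04193×2.50×1467.0 = -84.00 mGal
Δg_SB(B) = 979165.33 − 979380.64 + 0.3086×1548.8 − 0.04193×2.50×1548.8 = 100.30 mGal
Difference = 100.30 − (-84.00) = 184.30 mGal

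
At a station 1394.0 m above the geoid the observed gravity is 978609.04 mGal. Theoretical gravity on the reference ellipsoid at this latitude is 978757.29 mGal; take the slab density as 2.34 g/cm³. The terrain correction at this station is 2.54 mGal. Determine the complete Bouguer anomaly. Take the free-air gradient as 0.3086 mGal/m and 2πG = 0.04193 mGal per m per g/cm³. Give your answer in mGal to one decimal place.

Free-air correction = 0.3086 × 1394.0 = 430.19 mGal
Free-air anomaly = 978609.04 − 978757.29 + (430.19) = 281.94 mGal
Bouguer slab correction = 0.04193 × 2.34 × 1394.0 = 136.77 mGal
Simple Bouguer anomaly = 281.94 − (136.77) = 145.17 mGal
Complete Bouguer anomaly = 145.17 + 2.54 = 147.71 mGal

147.7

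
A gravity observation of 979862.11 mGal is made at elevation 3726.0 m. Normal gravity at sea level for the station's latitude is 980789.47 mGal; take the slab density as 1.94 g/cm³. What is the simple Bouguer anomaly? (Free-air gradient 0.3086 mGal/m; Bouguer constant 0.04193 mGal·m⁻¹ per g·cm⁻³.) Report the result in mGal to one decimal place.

-80.6

Free-air correction = 0.3086 × 3726.0 = 1149.84 mGal
Free-air anomaly = 979862.11 − 980789.47 + (1149.84) = 222.48 mGal
Bouguer slab correction = 0.04193 × 1.94 × 3726.0 = 303.09 mGal
Simple Bouguer anomaly = 222.48 − (303.09) = -80.61 mGal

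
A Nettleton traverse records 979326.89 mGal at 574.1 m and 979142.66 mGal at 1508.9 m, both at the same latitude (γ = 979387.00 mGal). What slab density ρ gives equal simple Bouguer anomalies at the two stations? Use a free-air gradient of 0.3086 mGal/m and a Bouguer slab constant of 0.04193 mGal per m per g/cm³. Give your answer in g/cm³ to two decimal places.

Δg_obs = 979142.66 − 979326.89 = -184.23 mGal over Δh = 1508.9 − 574.1 = 934.8 m
Equal Bouguer anomalies ⇒ Δg_obs + (0.3086 − 0.04193ρ)·Δh = 0
0.3086 − 0.04193ρ = −Δg_obs/Δh = 0.19708
ρ = (0.3086 − 0.19708) / 0.04193 = 2.66 g/cm³

2.66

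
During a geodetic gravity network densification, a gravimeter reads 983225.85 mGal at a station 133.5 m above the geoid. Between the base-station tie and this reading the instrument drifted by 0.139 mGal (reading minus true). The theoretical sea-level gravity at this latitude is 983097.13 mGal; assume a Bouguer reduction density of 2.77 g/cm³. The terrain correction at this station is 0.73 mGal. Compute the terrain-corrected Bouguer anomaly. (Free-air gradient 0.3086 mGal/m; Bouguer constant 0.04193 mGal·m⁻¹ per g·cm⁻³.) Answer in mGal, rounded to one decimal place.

Drift-corrected reading = 983225.85 − (0.139) = 983225.711 mGal
Free-air correction = 0.3086 × 133.5 = 41.20 mGal
Free-air anomaly = 983225.711 − 983097.13 + (41.20) = 169.781 mGal
Bouguer slab correction = 0.04193 × 2.77 × 133.5 = 15.51 mGal
Simple Bouguer anomaly = 169.781 − (15.51) = 154.271 mGal
Complete Bouguer anomaly = 154.271 + 0.73 = 155.001 mGal

155.0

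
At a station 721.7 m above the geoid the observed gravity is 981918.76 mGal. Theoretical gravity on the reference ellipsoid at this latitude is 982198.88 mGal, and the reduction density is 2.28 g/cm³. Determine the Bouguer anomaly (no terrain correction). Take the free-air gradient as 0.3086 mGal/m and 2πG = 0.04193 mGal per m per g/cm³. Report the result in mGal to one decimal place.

-126.4

Free-air correction = 0.3086 × 721.7 = 222.72 mGal
Free-air anomaly = 981918.76 − 982198.88 + (222.72) = -57.40 mGal
Bouguer slab correction = 0.04193 × 2.28 × 721.7 = 68.99 mGal
Simple Bouguer anomaly = -57.40 − (68.99) = -126.39 mGal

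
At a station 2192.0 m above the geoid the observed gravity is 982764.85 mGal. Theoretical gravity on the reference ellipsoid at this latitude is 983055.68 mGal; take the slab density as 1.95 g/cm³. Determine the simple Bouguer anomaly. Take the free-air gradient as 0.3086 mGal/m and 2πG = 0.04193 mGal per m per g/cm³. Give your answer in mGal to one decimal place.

206.4

Free-air correction = 0.3086 × 2192.0 = 676.45 mGal
Free-air anomaly = 982764.85 − 983055.68 + (676.45) = 385.62 mGal
Bouguer slab correction = 0.04193 × 1.95 × 2192.0 = 179.23 mGal
Simple Bouguer anomaly = 385.62 − (179.23) = 206.39 mGal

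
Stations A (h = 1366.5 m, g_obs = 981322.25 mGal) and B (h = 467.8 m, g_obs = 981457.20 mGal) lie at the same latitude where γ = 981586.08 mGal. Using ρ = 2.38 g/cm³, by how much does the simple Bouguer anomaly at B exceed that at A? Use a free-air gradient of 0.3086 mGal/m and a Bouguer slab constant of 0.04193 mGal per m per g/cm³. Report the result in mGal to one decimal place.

-52.7

Δg_SB(A) = 981322.25 − 981586.08 + 0.3086×1366.5 − 0.04193×2.38×1366.5 = 21.50 mGal
Δg_SB(B) = 981457.20 − 981586.08 + 0.3086×467.8 − 0.04193×2.38×467.8 = -31.20 mGal
Difference = -31.20 − (21.50) = -52.70 mGal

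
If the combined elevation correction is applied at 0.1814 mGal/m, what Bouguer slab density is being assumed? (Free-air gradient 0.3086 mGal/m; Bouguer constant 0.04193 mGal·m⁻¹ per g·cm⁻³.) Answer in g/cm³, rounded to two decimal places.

3.03

0.1814 = 0.3086 − 0.04193 × ρ
ρ = (0.3086 − 0.1814) / 0.04193 = 3.03 g/cm³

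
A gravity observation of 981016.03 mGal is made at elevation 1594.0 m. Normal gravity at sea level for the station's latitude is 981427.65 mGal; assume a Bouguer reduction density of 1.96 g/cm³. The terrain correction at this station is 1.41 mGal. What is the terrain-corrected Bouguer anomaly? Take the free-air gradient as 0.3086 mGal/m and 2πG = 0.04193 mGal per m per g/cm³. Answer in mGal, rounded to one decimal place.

-49.3

Free-air correction = 0.3086 × 1594.0 = 491.91 mGal
Free-air anomaly = 981016.03 − 981427.65 + (491.91) = 80.29 mGal
Bouguer slab correction = 0.04193 × 1.96 × 1594.0 = 131.00 mGal
Simple Bouguer anomaly = 80.29 − (131.00) = -50.71 mGal
Complete Bouguer anomaly = -50.71 + 1.41 = -49.30 mGal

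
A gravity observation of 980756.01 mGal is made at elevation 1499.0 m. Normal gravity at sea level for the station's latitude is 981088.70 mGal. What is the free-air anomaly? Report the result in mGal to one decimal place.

129.9

Free-air correction = 0.3086 × 1499.0 = 462.59 mGal
Free-air anomaly = 980756.01 − 981088.70 + (462.59) = 129.90 mGal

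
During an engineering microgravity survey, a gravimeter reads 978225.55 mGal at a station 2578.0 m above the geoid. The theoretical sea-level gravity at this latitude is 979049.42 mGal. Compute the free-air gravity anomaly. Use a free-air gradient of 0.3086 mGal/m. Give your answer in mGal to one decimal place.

Free-air correction = 0.3086 × 2578.0 = 795.57 mGal
Free-air anomaly = 978225.55 − 979049.42 + (795.57) = -28.30 mGal

-28.3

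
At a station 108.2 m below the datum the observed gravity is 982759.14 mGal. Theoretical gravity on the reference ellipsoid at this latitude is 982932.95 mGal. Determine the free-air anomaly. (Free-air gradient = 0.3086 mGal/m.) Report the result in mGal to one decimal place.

Free-air correction = 0.3086 × -108.2 = -33.39 mGal
Free-air anomaly = 982759.14 − 982932.95 + (-33.39) = -207.20 mGal

-207.2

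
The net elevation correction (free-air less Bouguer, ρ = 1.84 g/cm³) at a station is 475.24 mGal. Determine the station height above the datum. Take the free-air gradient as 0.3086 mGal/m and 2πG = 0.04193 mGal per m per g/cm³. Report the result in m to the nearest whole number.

Combined gradient = 0.3086 − 0.04193 × 1.84 = 0.2314488 mGal/m
h = 475.24 / 0.2314488 = 2053.33 m

2053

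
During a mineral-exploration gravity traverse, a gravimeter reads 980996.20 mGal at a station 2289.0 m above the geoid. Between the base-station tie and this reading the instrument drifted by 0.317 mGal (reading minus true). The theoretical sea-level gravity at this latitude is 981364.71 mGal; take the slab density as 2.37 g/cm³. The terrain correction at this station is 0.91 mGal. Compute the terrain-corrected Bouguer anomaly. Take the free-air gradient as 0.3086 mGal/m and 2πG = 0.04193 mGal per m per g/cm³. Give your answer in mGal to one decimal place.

111.0

Drift-corrected reading = 980996.20 − (0.317) = 980995.883 mGal
Free-air correction = 0.3086 × 2289.0 = 706.39 mGal
Free-air anomaly = 980995.883 − 981364.71 + (706.39) = 337.563 mGal
Bouguer slab correction = 0.04193 × 2.37 × 2289.0 = 227.47 mGal
Simple Bouguer anomaly = 337.563 − (227.47) = 110.093 mGal
Complete Bouguer anomaly = 110.093 + 0.91 = 111.003 mGal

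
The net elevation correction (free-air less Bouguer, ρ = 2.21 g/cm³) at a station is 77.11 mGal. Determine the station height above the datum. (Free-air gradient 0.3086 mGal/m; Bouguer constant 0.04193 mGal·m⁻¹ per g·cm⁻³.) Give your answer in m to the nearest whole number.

357

Combined gradient = 0.3086 − 0.04193 × 2.21 = 0.2159347 mGal/m
h = 77.11 / 0.2159347 = 357.10 m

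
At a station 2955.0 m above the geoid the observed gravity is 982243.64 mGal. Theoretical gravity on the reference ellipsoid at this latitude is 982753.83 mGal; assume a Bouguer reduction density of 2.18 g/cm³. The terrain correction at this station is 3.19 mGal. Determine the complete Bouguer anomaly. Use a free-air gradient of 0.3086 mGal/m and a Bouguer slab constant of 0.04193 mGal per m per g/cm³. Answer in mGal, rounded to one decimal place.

134.8

Free-air correction = 0.3086 × 2955.0 = 911.91 mGal
Free-air anomaly = 982243.64 − 982753.83 + (911.91) = 401.72 mGal
Bouguer slab correction = 0.04193 × 2.18 × 2955.0 = 270.11 mGal
Simple Bouguer anomaly = 401.72 − (270.11) = 131.61 mGal
Complete Bouguer anomaly = 131.61 + 3.19 = 134.80 mGal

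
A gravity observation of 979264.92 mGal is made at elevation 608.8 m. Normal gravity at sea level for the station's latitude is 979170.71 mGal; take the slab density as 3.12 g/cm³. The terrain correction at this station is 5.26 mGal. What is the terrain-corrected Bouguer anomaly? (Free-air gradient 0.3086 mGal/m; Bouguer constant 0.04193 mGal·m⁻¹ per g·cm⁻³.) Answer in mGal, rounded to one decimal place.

Free-air correction = 0.3086 × 608.8 = 187.88 mGal
Free-air anomaly = 979264.92 − 979170.71 + (187.88) = 282.09 mGal
Bouguer slab correction = 0.04193 × 3.12 × 608.8 = 79.64 mGal
Simple Bouguer anomaly = 282.09 − (79.64) = 202.45 mGal
Complete Bouguer anomaly = 202.45 + 5.26 = 207.71 mGal

207.7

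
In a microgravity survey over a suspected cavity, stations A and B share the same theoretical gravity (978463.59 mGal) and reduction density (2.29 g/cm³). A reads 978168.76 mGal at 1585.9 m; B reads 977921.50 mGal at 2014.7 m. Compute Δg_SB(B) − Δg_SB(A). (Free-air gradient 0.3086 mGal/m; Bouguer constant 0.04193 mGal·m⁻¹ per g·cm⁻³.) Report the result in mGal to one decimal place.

-156.1

Δg_SB(A) = 978168.76 − 978463.59 + 0.3086×1585.9 − 0.04193×2.29×1585.9 = 42.30 mGal
Δg_SB(B) = 977921.50 − 978463.59 + 0.3086×2014.7 − 0.04193×2.29×2014.7 = -113.80 mGal
Difference = -113.80 − (42.30) = -156.10 mGal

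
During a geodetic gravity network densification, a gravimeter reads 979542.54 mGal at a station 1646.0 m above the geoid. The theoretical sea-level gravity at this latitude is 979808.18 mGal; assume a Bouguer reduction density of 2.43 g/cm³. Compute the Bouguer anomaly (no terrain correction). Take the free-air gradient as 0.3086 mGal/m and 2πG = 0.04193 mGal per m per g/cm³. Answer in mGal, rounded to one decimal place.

Free-air correction = 0.3086 × 1646.0 = 507.96 mGal
Free-air anomaly = 979542.54 − 979808.18 + (507.96) = 242.32 mGal
Bouguer slab correction = 0.04193 × 2.43 × 1646.0 = 167.71 mGal
Simple Bouguer anomaly = 242.32 − (167.71) = 74.61 mGal

74.6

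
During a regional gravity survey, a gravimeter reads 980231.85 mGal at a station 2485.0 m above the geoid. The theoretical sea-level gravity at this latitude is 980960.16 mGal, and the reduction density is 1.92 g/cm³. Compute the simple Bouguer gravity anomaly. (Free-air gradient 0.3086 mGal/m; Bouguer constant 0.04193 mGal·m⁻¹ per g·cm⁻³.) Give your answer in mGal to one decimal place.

Free-air correction = 0.3086 × 2485.0 = 766.87 mGal
Free-air anomaly = 980231.85 − 980960.16 + (766.87) = 38.56 mGal
Bouguer slab correction = 0.04193 × 1.92 × 2485.0 = 200.06 mGal
Simple Bouguer anomaly = 38.56 − (200.06) = -161.50 mGal

-161.5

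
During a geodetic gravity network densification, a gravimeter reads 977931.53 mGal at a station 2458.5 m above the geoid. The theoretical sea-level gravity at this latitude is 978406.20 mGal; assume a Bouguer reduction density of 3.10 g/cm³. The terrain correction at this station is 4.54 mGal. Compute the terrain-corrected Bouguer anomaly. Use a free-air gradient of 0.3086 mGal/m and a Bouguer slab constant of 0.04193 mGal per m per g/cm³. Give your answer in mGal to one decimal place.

Free-air correction = 0.3086 × 2458.5 = 758.69 mGal
Free-air anomaly = 977931.53 − 978406.20 + (758.69) = 284.02 mGal
Bouguer slab correction = 0.04193 × 3.10 × 2458.5 = 319.56 mGal
Simple Bouguer anomaly = 284.02 − (319.56) = -35.54 mGal
Complete Bouguer anomaly = -35.54 + 4.54 = -31.00 mGal

-31.0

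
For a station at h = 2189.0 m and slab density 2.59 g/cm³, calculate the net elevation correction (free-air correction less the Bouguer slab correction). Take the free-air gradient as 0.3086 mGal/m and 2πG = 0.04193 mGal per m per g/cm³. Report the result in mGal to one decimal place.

437.8

Combined gradient = 0.3086 − 0.04193 × 2.59 = 0.2000013 mGal/m
Combined elevation correction = 0.2000013 × 2189.0 = 437.8 mGal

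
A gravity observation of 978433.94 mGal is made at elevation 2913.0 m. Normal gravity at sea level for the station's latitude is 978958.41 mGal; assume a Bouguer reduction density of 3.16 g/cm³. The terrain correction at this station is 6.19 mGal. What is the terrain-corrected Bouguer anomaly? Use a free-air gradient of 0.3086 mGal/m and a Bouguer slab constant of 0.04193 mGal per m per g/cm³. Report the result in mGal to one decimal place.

Free-air correction = 0.3086 × 2913.0 = 898.95 mGal
Free-air anomaly = 978433.94 − 978958.41 + (898.95) = 374.48 mGal
Bouguer slab correction = 0.04193 × 3.16 × 2913.0 = 385.97 mGal
Simple Bouguer anomaly = 374.48 − (385.97) = -11.49 mGal
Complete Bouguer anomaly = -11.49 + 6.19 = -5.30 mGal

-5.3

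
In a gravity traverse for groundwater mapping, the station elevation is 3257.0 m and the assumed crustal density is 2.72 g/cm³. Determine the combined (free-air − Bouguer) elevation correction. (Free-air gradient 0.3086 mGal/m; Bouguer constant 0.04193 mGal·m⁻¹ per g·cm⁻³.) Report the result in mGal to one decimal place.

633.7

Combined gradient = 0.3086 − 0.04193 × 2.72 = 0.1945504 mGal/m
Combined elevation correction = 0.1945504 × 3257.0 = 633.7 mGal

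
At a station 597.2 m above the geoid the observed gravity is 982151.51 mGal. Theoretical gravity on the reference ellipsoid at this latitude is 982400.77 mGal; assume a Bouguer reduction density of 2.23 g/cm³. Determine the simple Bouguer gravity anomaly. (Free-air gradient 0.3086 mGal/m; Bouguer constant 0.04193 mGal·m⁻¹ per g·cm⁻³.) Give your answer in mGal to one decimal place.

Free-air correction = 0.3086 × 597.2 = 184.30 mGal
Free-air anomaly = 982151.51 − 982400.77 + (184.30) = -64.96 mGal
Bouguer slab correction = 0.04193 × 2.23 × 597.2 = 55.84 mGal
Simple Bouguer anomaly = -64.96 − (55.84) = -120.80 mGal

-120.8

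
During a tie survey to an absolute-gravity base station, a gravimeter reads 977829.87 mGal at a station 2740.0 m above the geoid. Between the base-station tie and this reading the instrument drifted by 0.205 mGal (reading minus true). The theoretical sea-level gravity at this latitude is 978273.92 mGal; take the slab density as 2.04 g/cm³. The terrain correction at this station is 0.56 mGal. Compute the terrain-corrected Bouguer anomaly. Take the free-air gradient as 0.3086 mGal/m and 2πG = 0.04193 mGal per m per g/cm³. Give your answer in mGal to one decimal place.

Drift-corrected reading = 977829.87 − (0.205) = 977829.665 mGal
Free-air correction = 0.3086 × 2740.0 = 845.56 mGal
Free-air anomaly = 977829.665 − 978273.92 + (845.56) = 401.305 mGal
Bouguer slab correction = 0.04193 × 2.04 × 2740.0 = 234.37 mGal
Simple Bouguer anomaly = 401.305 − (234.37) = 166.935 mGal
Complete Bouguer anomaly = 166.935 + 0.56 = 167.495 mGal

167.5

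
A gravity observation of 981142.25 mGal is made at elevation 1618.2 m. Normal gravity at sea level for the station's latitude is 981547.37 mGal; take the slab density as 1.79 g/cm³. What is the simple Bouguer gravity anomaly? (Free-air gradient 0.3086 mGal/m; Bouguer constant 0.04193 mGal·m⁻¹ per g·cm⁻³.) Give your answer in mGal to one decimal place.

Free-air correction = 0.3086 × 1618.2 = 499.38 mGal
Free-air anomaly = 981142.25 − 981547.37 + (499.38) = 94.26 mGal
Bouguer slab correction = 0.04193 × 1.79 × 1618.2 = 121.45 mGal
Simple Bouguer anomaly = 94.26 − (121.45) = -27.19 mGal

-27.2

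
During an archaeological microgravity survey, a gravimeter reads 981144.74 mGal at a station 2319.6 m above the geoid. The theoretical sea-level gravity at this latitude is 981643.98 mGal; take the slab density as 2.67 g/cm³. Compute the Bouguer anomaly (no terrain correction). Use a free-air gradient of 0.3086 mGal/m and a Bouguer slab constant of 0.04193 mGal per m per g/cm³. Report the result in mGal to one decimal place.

Free-air correction = 0.3086 × 2319.6 = 715.83 mGal
Free-air anomaly = 981144.74 − 981643.98 + (715.83) = 216.59 mGal
Bouguer slab correction = 0.04193 × 2.67 × 2319.6 = 259.69 mGal
Simple Bouguer anomaly = 216.59 − (259.69) = -43.10 mGal

-43.1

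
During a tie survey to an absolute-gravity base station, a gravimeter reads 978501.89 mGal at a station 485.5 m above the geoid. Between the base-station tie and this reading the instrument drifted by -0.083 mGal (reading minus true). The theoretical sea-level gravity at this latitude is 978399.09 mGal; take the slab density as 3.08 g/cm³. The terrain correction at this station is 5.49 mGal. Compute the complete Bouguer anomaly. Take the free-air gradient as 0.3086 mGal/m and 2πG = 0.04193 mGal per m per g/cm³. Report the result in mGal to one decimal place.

195.5

Drift-corrected reading = 978501.89 − (-0.083) = 978501.973 mGal
Free-air correction = 0.3086 × 485.5 = 149.83 mGal
Free-air anomaly = 978501.973 − 978399.09 + (149.83) = 252.713 mGal
Bouguer slab correction = 0.04193 × 3.08 × 485.5 = 62.70 mGal
Simple Bouguer anomaly = 252.713 − (62.70) = 190.013 mGal
Complete Bouguer anomaly = 190.013 + 5.49 = 195.503 mGal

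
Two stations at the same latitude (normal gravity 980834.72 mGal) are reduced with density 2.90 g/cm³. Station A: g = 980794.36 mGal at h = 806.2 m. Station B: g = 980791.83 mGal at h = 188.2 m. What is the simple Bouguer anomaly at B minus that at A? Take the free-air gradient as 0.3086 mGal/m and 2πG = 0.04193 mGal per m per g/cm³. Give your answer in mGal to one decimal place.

Δg_SB(A) = 980794.36 − 980834.72 + 0.3086×806.2 − 0.04193×2.90×806.2 = 110.40 mGal
Δg_SB(B) = 980791.83 − 980834.72 + 0.3086×188.2 − 0.04193×2.90×188.2 = -7.70 mGal
Difference = -7.70 − (110.40) = -118.10 mGal

-118.1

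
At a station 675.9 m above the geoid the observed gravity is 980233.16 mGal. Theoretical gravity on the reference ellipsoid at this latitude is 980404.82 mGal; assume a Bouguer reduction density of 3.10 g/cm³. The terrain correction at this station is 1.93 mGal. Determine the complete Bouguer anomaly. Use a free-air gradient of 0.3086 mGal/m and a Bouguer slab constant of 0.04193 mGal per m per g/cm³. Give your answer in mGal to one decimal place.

Free-air correction = 0.3086 × 675.9 = 208.58 mGal
Free-air anomaly = 980233.16 − 980404.82 + (208.58) = 36.92 mGal
Bouguer slab correction = 0.04193 × 3.10 × 675.9 = 87.86 mGal
Simple Bouguer anomaly = 36.92 − (87.86) = -50.94 mGal
Complete Bouguer anomaly = -50.94 + 1.93 = -49.01 mGal

-49.0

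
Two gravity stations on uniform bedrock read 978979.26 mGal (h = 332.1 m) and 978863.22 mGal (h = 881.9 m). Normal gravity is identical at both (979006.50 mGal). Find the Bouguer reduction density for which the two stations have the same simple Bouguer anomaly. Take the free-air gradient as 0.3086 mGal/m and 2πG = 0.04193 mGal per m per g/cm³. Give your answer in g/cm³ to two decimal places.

Δg_obs = 978863.22 − 978979.26 = -116.04 mGal over Δh = 881.9 − 332.1 = 549.8 m
Equal Bouguer anomalies ⇒ Δg_obs + (0.3086 − 0.04193ρ)·Δh = 0
0.3086 − 0.04193ρ = −Δg_obs/Δh = 0.21106
ρ = (0.3086 − 0.21106) / 0.04193 = 2.33 g/cm³

2.33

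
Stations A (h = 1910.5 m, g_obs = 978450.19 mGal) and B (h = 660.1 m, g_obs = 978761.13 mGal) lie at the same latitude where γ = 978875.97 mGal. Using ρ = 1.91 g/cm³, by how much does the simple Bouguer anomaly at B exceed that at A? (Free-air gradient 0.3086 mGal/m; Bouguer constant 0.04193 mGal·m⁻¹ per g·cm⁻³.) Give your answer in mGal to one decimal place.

Δg_SB(A) = 978450.19 − 978875.97 + 0.3086×1910.5 − 0.04193×1.91×1910.5 = 10.80 mGal
Δg_SB(B) = 978761.13 − 978875.97 + 0.3086×660.1 − 0.04193×1.91×660.1 = 36.00 mGal
Difference = 36.00 − (10.80) = 25.20 mGal

25.2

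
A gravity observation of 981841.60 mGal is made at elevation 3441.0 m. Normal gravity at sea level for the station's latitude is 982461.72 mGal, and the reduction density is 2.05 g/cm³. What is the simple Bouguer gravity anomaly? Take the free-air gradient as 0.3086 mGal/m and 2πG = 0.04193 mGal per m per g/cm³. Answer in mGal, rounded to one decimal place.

146.0

Free-air correction = 0.3086 × 3441.0 = 1061.89 mGal
Free-air anomaly = 981841.60 − 982461.72 + (1061.89) = 441.77 mGal
Bouguer slab correction = 0.04193 × 2.05 × 3441.0 = 295.78 mGal
Simple Bouguer anomaly = 441.77 − (295.78) = 145.99 mGal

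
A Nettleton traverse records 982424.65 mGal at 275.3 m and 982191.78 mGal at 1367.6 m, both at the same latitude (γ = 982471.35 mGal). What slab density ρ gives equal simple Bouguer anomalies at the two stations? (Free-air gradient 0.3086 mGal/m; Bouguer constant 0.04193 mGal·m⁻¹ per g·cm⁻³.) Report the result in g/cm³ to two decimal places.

Δg_obs = 982191.78 − 982424.65 = -232.87 mGal over Δh = 1367.6 − 275.3 = 1092.3 m
Equal Bouguer anomalies ⇒ Δg_obs + (0.3086 − 0.04193ρ)·Δh = 0
0.3086 − 0.04193ρ = −Δg_obs/Δh = 0.21319
ρ = (0.3086 − 0.21319) / 0.04193 = 2.28 g/cm³

2.28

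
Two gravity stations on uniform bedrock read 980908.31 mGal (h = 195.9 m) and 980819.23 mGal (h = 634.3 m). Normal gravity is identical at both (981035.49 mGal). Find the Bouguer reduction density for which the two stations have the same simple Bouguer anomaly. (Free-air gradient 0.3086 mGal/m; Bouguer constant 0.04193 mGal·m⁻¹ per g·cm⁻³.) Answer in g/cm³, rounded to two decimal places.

2.51

Δg_obs = 980819.23 − 980908.31 = -89.08 mGal over Δh = 634.3 − 195.9 = 438.4 m
Equal Bouguer anomalies ⇒ Δg_obs + (0.3086 − 0.04193ρ)·Δh = 0
0.3086 − 0.04193ρ = −Δg_obs/Δh = 0.20319
ρ = (0.3086 − 0.20319) / 0.04193 = 2.51 g/cm³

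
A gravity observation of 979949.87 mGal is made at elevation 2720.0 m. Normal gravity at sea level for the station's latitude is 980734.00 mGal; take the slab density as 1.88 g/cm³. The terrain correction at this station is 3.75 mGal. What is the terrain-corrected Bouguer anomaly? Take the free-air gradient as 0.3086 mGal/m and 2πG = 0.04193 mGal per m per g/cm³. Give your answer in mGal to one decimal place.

-155.4

Free-air correction = 0.3086 × 2720.0 = 839.39 mGal
Free-air anomaly = 979949.87 − 980734.00 + (839.39) = 55.26 mGal
Bouguer slab correction = 0.04193 × 1.88 × 2720.0 = 214.41 mGal
Simple Bouguer anomaly = 55.26 − (214.41) = -159.15 mGal
Complete Bouguer anomaly = -159.15 + 3.75 = -155.40 mGal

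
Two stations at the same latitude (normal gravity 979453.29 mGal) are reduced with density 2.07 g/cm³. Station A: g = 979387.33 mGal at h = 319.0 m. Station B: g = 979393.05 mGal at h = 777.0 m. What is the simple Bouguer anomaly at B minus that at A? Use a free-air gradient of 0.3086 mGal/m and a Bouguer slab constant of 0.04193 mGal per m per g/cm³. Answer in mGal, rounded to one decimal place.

107.3

Δg_SB(A) = 979387.33 − 979453.29 + 0.3086×319.0 − 0.04193×2.07×319.0 = 4.80 mGal
Δg_SB(B) = 979393.05 − 979453.29 + 0.3086×777.0 − 0.04193×2.07×777.0 = 112.10 mGal
Difference = 112.10 − (4.80) = 107.30 mGal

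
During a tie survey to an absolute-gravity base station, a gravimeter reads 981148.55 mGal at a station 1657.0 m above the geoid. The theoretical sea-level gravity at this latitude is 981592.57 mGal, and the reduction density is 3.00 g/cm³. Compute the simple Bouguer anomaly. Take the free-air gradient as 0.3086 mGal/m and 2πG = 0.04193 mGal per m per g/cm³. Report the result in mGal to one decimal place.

Free-air correction = 0.3086 × 1657.0 = 511.35 mGal
Free-air anomaly = 981148.55 − 981592.57 + (511.35) = 67.33 mGal
Bouguer slab correction = 0.04193 × 3.00 × 1657.0 = 208.43 mGal
Simple Bouguer anomaly = 67.33 − (208.43) = -141.10 mGal

-141.1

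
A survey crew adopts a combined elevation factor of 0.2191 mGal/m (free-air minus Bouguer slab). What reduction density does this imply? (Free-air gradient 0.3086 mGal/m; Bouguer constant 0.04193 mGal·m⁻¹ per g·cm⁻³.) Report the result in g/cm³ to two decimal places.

2.13

0.2191 = 0.3086 − 0.04193 × ρ
ρ = (0.3086 − 0.2191) / 0.04193 = 2.13 g/cm³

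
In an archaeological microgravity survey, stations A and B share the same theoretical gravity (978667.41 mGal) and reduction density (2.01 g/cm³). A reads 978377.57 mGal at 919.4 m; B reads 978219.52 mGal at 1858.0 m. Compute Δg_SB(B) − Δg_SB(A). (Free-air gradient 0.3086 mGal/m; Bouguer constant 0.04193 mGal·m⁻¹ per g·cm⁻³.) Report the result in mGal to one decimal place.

52.5

Δg_SB(A) = 978377.57 − 978667.41 + 0.3086×919.4 − 0.04193×2.01×919.4 = -83.60 mGal
Δg_SB(B) = 978219.52 − 978667.41 + 0.3086×1858.0 − 0.04193×2.01×1858.0 = -31.10 mGal
Difference = -31.10 − (-83.60) = 52.50 mGal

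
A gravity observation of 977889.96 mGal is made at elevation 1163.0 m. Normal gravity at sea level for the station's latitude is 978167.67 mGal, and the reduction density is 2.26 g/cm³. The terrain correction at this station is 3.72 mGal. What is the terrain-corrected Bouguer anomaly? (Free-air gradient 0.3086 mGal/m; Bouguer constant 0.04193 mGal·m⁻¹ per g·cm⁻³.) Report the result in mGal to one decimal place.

Free-air correction = 0.3086 × 1163.0 = 358.90 mGal
Free-air anomaly = 977889.96 − 978167.67 + (358.90) = 81.19 mGal
Bouguer slab correction = 0.04193 × 2.26 × 1163.0 = 110.21 mGal
Simple Bouguer anomaly = 81.19 − (110.21) = -29.02 mGal
Complete Bouguer anomaly = -29.02 + 3.72 = -25.30 mGal

-25.3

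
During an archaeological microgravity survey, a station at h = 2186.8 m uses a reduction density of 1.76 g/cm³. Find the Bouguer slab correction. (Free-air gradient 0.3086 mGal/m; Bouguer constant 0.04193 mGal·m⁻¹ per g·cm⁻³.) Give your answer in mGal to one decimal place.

161.4

Bouguer slab correction = 0.04193 × 1.76 × 2186.8 = 161.4 mGal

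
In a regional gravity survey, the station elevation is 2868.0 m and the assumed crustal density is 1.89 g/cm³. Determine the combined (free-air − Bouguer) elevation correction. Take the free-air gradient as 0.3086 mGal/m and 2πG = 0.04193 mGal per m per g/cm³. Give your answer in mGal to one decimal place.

Combined gradient = 0.3086 − 0.04193 × 1.89 = 0.2293523 mGal/m
Combined elevation correction = 0.2293523 × 2868.0 = 657.8 mGal

657.8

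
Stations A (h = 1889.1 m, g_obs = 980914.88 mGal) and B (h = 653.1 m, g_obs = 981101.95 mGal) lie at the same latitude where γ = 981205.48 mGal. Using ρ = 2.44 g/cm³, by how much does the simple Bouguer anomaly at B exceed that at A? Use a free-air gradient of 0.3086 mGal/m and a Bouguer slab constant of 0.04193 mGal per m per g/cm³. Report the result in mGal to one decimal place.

Δg_SB(A) = 980914.88 − 981205.48 + 0.3086×1889.1 − 0.04193×2.44×1889.1 = 99.10 mGal
Δg_SB(B) = 981101.95 − 981205.48 + 0.3086×653.1 − 0.04193×2.44×653.1 = 31.20 mGal
Difference = 31.20 − (99.10) = -67.90 mGal

-67.9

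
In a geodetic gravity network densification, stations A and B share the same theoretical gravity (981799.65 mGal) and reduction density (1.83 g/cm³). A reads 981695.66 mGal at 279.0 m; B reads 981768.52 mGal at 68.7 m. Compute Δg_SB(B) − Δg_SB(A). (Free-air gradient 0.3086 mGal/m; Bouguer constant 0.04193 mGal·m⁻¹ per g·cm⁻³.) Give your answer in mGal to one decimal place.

Δg_SB(A) = 981695.66 − 981799.65 + 0.3086×279.0 − 0.04193×1.83×279.0 = -39.30 mGal
Δg_SB(B) = 981768.52 − 981799.65 + 0.3086×68.7 − 0.04193×1.83×68.7 = -15.20 mGal
Difference = -15.20 − (-39.30) = 24.10 mGal

24.1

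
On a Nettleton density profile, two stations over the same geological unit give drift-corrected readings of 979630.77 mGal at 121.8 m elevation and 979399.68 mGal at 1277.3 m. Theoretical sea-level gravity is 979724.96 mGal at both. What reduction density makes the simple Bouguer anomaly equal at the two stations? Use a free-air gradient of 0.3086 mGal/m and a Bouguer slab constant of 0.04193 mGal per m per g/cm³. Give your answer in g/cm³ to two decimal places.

2.59

Δg_obs = 979399.68 − 979630.77 = -231.09 mGal over Δh = 1277.3 − 121.8 = 1155.5 m
Equal Bouguer anomalies ⇒ Δg_obs + (0.3086 − 0.04193ρ)·Δh = 0
0.3086 − 0.04193ρ = −Δg_obs/Δh = 0.19999
ρ = (0.3086 − 0.19999) / 0.04193 = 2.59 g/cm³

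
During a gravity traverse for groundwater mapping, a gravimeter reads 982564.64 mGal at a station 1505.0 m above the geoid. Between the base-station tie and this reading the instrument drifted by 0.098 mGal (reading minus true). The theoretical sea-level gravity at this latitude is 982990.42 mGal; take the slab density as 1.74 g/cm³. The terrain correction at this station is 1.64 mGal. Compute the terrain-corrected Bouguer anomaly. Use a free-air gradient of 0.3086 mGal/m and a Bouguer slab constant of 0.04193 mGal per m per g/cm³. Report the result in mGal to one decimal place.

-69.6

Drift-corrected reading = 982564.64 − (0.098) = 982564.542 mGal
Free-air correction = 0.3086 × 1505.0 = 464.44 mGal
Free-air anomaly = 982564.542 − 982990.42 + (464.44) = 38.562 mGal
Bouguer slab correction = 0.04193 × 1.74 × 1505.0 = 109.80 mGal
Simple Bouguer anomaly = 38.562 − (109.80) = -71.238 mGal
Complete Bouguer anomaly = -71.238 + 1.64 = -69.598 mGal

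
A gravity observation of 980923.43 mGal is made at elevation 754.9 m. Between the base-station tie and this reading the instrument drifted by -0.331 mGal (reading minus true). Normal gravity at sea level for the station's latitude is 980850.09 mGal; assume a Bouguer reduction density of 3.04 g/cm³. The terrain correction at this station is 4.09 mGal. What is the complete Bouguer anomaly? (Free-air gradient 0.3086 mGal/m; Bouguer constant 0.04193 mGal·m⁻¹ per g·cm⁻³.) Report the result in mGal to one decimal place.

Drift-corrected reading = 980923.43 − (-0.331) = 980923.761 mGal
Free-air correction = 0.3086 × 754.9 = 232.96 mGal
Free-air anomaly = 980923.761 − 980850.09 + (232.96) = 306.631 mGal
Bouguer slab correction = 0.04193 × 3.04 × 754.9 = 96.22 mGal
Simple Bouguer anomaly = 306.631 − (96.22) = 210.411 mGal
Complete Bouguer anomaly = 210.411 + 4.09 = 214.501 mGal

214.5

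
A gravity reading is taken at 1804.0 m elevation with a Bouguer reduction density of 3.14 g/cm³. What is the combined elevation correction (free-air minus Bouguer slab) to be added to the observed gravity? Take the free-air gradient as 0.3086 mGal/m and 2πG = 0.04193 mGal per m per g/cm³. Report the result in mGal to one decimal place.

Combined gradient = 0.3086 − 0.04193 × 3.14 = 0.1769398 mGal/m
Combined elevation correction = 0.1769398 × 1804.0 = 319.2 mGal

319.2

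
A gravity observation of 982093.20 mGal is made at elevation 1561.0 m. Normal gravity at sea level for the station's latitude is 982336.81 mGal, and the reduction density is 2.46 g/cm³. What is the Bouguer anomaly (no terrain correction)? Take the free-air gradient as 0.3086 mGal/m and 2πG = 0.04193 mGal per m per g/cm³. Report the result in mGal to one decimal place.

Free-air correction = 0.3086 × 1561.0 = 481.72 mGal
Free-air anomaly = 982093.20 − 982336.81 + (481.72) = 238.11 mGal
Bouguer slab correction = 0.04193 × 2.46 × 1561.0 = 161.01 mGal
Simple Bouguer anomaly = 238.11 − (161.01) = 77.10 mGal

77.1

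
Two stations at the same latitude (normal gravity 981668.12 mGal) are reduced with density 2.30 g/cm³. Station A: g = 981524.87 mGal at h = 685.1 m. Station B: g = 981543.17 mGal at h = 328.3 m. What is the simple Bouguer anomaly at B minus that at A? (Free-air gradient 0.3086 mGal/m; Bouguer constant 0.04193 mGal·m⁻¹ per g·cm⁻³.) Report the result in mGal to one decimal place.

Δg_SB(A) = 981524.87 − 981668.12 + 0.3086×685.1 − 0.04193×2.30×685.1 = 2.10 mGal
Δg_SB(B) = 981543.17 − 981668.12 + 0.3086×328.3 − 0.04193×2.30×328.3 = -55.30 mGal
Difference = -55.30 − (2.10) = -57.40 mGal

-57.4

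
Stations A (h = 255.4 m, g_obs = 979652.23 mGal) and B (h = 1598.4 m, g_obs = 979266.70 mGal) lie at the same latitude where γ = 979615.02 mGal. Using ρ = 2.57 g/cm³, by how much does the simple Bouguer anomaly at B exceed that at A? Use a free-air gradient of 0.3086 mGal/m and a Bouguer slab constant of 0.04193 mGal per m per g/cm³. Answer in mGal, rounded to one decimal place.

-115.8

Δg_SB(A) = 979652.23 − 979615.02 + 0.3086×255.4 − 0.04193×2.57×255.4 = 88.50 mGal
Δg_SB(B) = 979266.70 − 979615.02 + 0.3086×1598.4 − 0.04193×2.57×1598.4 = -27.30 mGal
Difference = -27.30 − (88.50) = -115.80 mGal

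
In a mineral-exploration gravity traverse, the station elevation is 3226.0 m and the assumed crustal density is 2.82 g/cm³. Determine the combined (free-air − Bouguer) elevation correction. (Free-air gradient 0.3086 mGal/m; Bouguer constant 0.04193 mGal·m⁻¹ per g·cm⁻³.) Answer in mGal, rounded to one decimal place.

Combined gradient = 0.3086 − 0.04193 × 2.82 = 0.1903574 mGal/m
Combined elevation correction = 0.1903574 × 3226.0 = 614.1 mGal

614.1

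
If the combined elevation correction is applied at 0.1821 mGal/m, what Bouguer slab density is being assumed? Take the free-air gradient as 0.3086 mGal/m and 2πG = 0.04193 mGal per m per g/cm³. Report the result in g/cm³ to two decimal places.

0.1821 = 0.3086 − 0.04193 × ρ
ρ = (0.3086 − 0.1821) / 0.04193 = 3.02 g/cm³

3.02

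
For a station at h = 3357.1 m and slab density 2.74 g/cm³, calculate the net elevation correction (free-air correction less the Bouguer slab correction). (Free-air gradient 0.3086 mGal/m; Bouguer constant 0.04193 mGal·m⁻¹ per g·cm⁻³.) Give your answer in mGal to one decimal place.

Combined gradient = 0.3086 − 0.04193 × 2.74 = 0.1937118 mGal/m
Combined elevation correction = 0.1937118 × 3357.1 = 650.3 mGal

650.3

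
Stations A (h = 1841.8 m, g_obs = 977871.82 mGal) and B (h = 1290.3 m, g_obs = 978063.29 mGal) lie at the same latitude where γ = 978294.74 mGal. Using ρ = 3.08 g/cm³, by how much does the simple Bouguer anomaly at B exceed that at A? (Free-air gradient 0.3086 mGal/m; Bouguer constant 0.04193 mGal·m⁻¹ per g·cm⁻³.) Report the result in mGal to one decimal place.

92.5

Δg_SB(A) = 977871.82 − 978294.74 + 0.3086×1841.8 − 0.04193×3.08×1841.8 = -92.40 mGal
Δg_SB(B) = 978063.29 − 978294.74 + 0.3086×1290.3 − 0.04193×3.08×1290.3 = 0.10 mGal
Difference = 0.10 − (-92.40) = 92.50 mGal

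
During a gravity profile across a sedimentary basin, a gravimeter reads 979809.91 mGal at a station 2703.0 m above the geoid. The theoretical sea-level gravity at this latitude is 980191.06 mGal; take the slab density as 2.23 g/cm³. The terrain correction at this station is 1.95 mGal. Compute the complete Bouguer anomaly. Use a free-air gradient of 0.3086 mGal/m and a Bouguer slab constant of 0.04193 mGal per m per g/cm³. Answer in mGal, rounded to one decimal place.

202.2

Free-air correction = 0.3086 × 2703.0 = 834.15 mGal
Free-air anomaly = 979809.91 − 980191.06 + (834.15) = 453.00 mGal
Bouguer slab correction = 0.04193 × 2.23 × 2703.0 = 252.74 mGal
Simple Bouguer anomaly = 453.00 − (252.74) = 200.26 mGal
Complete Bouguer anomaly = 200.26 + 1.95 = 202.21 mGal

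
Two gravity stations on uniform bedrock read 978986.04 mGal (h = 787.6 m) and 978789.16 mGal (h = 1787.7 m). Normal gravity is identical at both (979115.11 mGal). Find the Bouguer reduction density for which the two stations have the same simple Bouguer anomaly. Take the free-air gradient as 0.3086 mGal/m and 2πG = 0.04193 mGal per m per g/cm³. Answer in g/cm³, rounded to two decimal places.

Δg_obs = 978789.16 − 978986.04 = -196.88 mGal over Δh = 1787.7 − 787.6 = 1000.1 m
Equal Bouguer anomalies ⇒ Δg_obs + (0.3086 − 0.04193ρ)·Δh = 0
0.3086 − 0.04193ρ = −Δg_obs/Δh = 0.19686
ρ = (0.3086 − 0.19686) / 0.04193 = 2.66 g/cm³

2.66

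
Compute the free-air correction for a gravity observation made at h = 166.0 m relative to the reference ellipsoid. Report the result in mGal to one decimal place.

51.2

Free-air correction = 0.3086 × 166.0 = 51.2 mGal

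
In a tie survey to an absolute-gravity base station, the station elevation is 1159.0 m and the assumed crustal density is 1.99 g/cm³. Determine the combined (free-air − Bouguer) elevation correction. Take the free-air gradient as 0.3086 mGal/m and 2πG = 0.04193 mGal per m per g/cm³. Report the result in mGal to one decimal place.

Combined gradient = 0.3086 − 0.04193 × 1.99 = 0.2251593 mGal/m
Combined elevation correction = 0.2251593 × 1159.0 = 261.0 mGal

261.0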